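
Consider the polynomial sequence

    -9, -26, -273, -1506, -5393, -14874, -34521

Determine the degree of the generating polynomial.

5

-17, -247, -1233, -3887, -9481, -19647
-230, -986, -2654, -5594, -10166
-756, -1668, -2940, -4572
-912, -1272, -1632
-360, -360
The fifth differences are constant, so the polynomial has degree 5.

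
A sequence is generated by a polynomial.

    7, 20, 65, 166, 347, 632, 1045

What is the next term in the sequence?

1610

First differences: 13, 45, 101, 181, 285, 413
Second differences: 32, 56, 80, 104, 128
Third differences: 24, 24, 24, 24
The third differences are constant (24).
128 + 24 = 152;  413 + 152 = 565;  1045 + 565 = 1610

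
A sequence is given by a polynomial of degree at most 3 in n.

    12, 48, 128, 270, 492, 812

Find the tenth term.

3432

36, 80, 142, 222, 320
44, 62, 80, 98
18, 18, 18
Constant third difference = 18, so extend:
98 + 18 = 116;  320 + 116 = 436;  812 + 436 = 1248
116 + 18 = 134;  436 + 134 = 570;  1248 + 570 = 1818
134 + 18 = 152;  570 + 152 = 722;  1818 + 722 = 2540
152 + 18 = 170;  722 + 170 = 892;  2540 + 892 = 3432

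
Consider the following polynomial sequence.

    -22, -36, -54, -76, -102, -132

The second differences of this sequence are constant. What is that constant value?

First differences: -14, -18, -22, -26, -30
Second differences: -4, -4, -4, -4

-4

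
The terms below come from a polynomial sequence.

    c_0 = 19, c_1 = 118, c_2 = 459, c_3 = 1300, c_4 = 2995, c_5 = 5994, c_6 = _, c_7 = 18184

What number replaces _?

Using the first 6 terms:
First differences: 99, 341, 841, 1695, 2999
Second differences: 242, 500, 854, 1304
Third differences: 258, 354, 450
Fourth differences: 96, 96
Constant fourth difference = 96.
Extend forward: 450 + 96 = 546;  1304 + 546 = 1850;  2999 + 1850 = 4849;  5994 + 4849 = 10843

10843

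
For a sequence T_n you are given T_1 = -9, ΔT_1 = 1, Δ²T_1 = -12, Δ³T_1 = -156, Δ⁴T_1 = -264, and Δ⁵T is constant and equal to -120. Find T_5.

Build the table forward from the leading diagonal:
Fifth differences: -120, -120, -120, -120, -120
Fourth differences: -264, -384, -504, -624, -744
Third differences: -156, -420, -804, -1308, -1932
Second differences: -12, -168, -588, -1392, -2700
First differences: 1, -11, -179, -767, -2159
T: -9, -8, -19, -198, -965

-965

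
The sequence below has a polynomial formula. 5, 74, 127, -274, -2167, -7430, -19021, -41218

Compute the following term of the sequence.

D1: 69, 53, -401, -1893, -5263, -11591, -22197
D2: -16, -454, -1492, -3370, -6328, -10606
D3: -438, -1038, -1878, -2958, -4278
D4: -600, -840, -1080, -1320
D5: -240, -240, -240
Constant fifth difference = -240, so extend:
-1320 − 240 = -1560;  -4278 − 1560 = -5838;  -10606 − 5838 = -16444;  -22197 − 16444 = -38641;  -41218 − 38641 = -79859

-79859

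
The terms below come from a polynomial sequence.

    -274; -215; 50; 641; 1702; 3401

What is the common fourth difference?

24

Δ: 59, 265, 591, 1061, 1699
Δ²: 206, 326, 470, 638
Δ³: 120, 144, 168
Δ⁴: 24, 24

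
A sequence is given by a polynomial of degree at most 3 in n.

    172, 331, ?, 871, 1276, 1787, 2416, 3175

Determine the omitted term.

560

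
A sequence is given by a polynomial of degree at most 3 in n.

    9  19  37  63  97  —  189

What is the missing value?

139

Using the first 5 terms:
D1: 10  18  26  34
D2: 8  8  8
Constant second difference = 8.
Extend forward: 34 + 8 = 42;  97 + 42 = 139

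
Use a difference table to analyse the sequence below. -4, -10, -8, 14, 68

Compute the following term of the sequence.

166

-6, 2, 22, 54
8, 20, 32
12, 12
The third differences are constant (12).
32 + 12 = 44;  54 + 44 = 98;  68 + 98 = 166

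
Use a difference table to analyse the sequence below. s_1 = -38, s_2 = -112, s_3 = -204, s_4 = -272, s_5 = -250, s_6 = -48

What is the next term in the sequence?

448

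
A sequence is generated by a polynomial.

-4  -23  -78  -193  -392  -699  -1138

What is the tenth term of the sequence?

-3487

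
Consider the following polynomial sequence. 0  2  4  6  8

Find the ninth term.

16

2, 2, 2, 2
The first differences are constant (2).
8 + 2 = 10
10 + 2 = 12
12 + 2 = 14
14 + 2 = 16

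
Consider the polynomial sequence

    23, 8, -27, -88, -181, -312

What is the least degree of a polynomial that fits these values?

Δ: -15, -35, -61, -93, -131
Δ²: -20, -26, -32, -38
Δ³: -6, -6, -6
The third differences are constant, so the polynomial has degree 3.

3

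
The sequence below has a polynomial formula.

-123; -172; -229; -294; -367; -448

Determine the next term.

Δ: -49  -57  -65  -73  -81
Δ²: -8  -8  -8  -8
Constant second difference = -8, so extend:
-81 − 8 = -89;  -448 − 89 = -537

-537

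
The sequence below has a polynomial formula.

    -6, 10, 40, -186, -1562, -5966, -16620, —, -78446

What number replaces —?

-38450

Using the first 7 terms:
Δ: 16, 30, -226, -1376, -4404, -10654
Δ²: 14, -256, -1150, -3028, -6250
Δ³: -270, -894, -1878, -3222
Δ⁴: -624, -984, -1344
Δ⁵: -360, -360
Constant fifth difference = -360.
Extend forward: -1344 − 360 = -1704;  -3222 − 1704 = -4926;  -6250 − 4926 = -11176;  -10654 − 11176 = -21830;  -16620 − 21830 = -38450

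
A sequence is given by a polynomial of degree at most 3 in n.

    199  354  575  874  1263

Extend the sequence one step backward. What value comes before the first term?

98

D1: 155, 221, 299, 389
D2: 66, 78, 90
D3: 12, 12
The third differences are constant at 12.
Work back: 66 − 12 = 54;  155 − 54 = 101;  199 − 101 = 98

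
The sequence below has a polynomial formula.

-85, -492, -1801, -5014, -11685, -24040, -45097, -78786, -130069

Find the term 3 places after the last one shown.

-457102

First differences: -407 , -1309 , -3213 , -6671 , -12355 , -21057 , -33689 , -51283
Second differences: -902 , -1904 , -3458 , -5684 , -8702 , -12632 , -17594
Third differences: -1002 , -1554 , -2226 , -3018 , -3930 , -4962
Fourth differences: -552 , -672 , -792 , -912 , -1032
Fifth differences: -120 , -120 , -120 , -120
The fifth differences are constant (-120).
-1032 − 120 = -1152;  -4962 − 1152 = -6114;  -17594 − 6114 = -23708;  -51283 − 23708 = -74991;  -130069 − 74991 = -205060
-1152 − 120 = -1272;  -6114 − 1272 = -7386;  -23708 − 7386 = -31094;  -74991 − 31094 = -106085;  -205060 − 106085 = -311145
-1272 − 120 = -1392;  -7386 − 1392 = -8778;  -31094 − 8778 = -39872;  -106085 − 39872 = -145957;  -311145 − 145957 = -457102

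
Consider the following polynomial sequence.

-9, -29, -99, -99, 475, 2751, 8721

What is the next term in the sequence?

21481

-20 , -70 , 0 , 574 , 2276 , 5970
-50 , 70 , 574 , 1702 , 3694
120 , 504 , 1128 , 1992
384 , 624 , 864
240 , 240
The fifth differences are constant (240).
864 + 240 = 1104;  1992 + 1104 = 3096;  3694 + 3096 = 6790;  5970 + 6790 = 12760;  8721 + 12760 = 21481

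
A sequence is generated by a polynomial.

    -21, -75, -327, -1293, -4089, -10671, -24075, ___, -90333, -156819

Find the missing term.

-48657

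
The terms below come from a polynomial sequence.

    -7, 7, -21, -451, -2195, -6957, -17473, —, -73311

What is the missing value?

Using the first 7 terms:
D1: 14  -28  -430  -1744  -4762  -10516
D2: -42  -402  -1314  -3018  -5754
D3: -360  -912  -1704  -2736
D4: -552  -792  -1032
D5: -240  -240
Constant fifth difference = -240.
Extend forward: -1032 − 240 = -1272;  -2736 − 1272 = -4008;  -5754 − 4008 = -9762;  -10516 − 9762 = -20278;  -17473 − 20278 = -37751

-37751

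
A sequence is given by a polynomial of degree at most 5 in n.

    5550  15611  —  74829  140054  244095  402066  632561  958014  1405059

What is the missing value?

Using the last 7 terms:
65225  104041  157971  230495  325453  447045
38816  53930  72524  94958  121592
15114  18594  22434  26634
3480  3840  4200
360  360
Constant fifth difference = 360.
Extend backward: 3480 − 360 = 3120;  15114 − 3120 = 11994;  38816 − 11994 = 26822;  65225 − 26822 = 38403;  74829 − 38403 = 36426

36426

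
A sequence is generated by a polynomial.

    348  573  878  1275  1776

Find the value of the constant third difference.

12

First differences: 225, 305, 397, 501
Second differences: 80, 92, 104
Third differences: 12, 12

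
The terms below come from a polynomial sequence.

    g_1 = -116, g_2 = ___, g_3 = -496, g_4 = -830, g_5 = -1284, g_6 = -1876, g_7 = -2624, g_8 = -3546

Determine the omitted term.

-264

Using the last 6 terms:
D1: -334, -454, -592, -748, -922
D2: -120, -138, -156, -174
D3: -18, -18, -18
Constant third difference = -18.
Extend backward: -120 + 18 = -102;  -334 + 102 = -232;  -496 + 232 = -264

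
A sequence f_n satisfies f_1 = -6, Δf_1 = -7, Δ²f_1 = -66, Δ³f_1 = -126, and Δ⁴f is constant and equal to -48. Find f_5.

-982

Build the table forward from the leading diagonal:
Fourth differences: -48, -48, -48, -48, -48
Third differences: -126, -174, -222, -270, -318
Second differences: -66, -192, -366, -588, -858
First differences: -7, -73, -265, -631, -1219
f: -6, -13, -86, -351, -982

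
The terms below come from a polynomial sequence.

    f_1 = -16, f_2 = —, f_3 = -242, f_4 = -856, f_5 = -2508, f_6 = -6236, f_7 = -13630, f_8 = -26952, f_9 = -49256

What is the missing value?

Using the last 7 terms:
-614, -1652, -3728, -7394, -13322, -22304
-1038, -2076, -3666, -5928, -8982
-1038, -1590, -2262, -3054
-552, -672, -792
-120, -120
Constant fifth difference = -120.
Extend backward: -552 + 120 = -432;  -1038 + 432 = -606;  -1038 + 606 = -432;  -614 + 432 = -182;  -242 + 182 = -60

-60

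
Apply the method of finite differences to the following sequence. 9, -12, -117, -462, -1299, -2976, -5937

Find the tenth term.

-28404

D1: -21 , -105 , -345 , -837 , -1677 , -2961
D2: -84 , -240 , -492 , -840 , -1284
D3: -156 , -252 , -348 , -444
D4: -96 , -96 , -96
The fourth differences are constant (-96).
-444 − 96 = -540;  -1284 − 540 = -1824;  -2961 − 1824 = -4785;  -5937 − 4785 = -10722
-540 − 96 = -636;  -1824 − 636 = -2460;  -4785 − 2460 = -7245;  -10722 − 7245 = -17967
-636 − 96 = -732;  -2460 − 732 = -3192;  -7245 − 3192 = -10437;  -17967 − 10437 = -28404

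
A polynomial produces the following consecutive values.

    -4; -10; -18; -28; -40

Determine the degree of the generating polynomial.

2

Δ: -6, -8, -10, -12
Δ²: -2, -2, -2
The second differences are constant, so the polynomial has degree 2.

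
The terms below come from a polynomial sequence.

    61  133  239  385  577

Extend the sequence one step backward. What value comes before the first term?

17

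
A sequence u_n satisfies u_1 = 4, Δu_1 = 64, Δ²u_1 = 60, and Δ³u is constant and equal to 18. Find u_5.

692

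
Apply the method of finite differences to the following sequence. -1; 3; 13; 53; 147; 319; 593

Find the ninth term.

4, 10, 40, 94, 172, 274
6, 30, 54, 78, 102
24, 24, 24, 24
Third differences constant at 24.
102 + 24 = 126;  274 + 126 = 400;  593 + 400 = 993
126 + 24 = 150;  400 + 150 = 550;  993 + 550 = 1543

1543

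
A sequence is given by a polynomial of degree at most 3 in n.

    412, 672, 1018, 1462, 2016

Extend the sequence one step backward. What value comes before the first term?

226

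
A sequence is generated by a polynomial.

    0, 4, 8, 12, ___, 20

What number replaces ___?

Using the first 4 terms:
Δ: 4, 4, 4
Constant first difference = 4.
Extend forward: 12 + 4 = 16

16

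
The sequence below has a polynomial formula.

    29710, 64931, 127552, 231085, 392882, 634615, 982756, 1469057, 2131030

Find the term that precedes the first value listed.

Δ: 35221  62621  103533  161797  241733  348141  486301  661973
Δ²: 27400  40912  58264  79936  106408  138160  175672
Δ³: 13512  17352  21672  26472  31752  37512
Δ⁴: 3840  4320  4800  5280  5760
Δ⁵: 480  480  480  480
The fifth differences are constant at 480.
Work back: 3840 − 480 = 3360;  13512 − 3360 = 10152;  27400 − 10152 = 17248;  35221 − 17248 = 17973;  29710 − 17973 = 11737

11737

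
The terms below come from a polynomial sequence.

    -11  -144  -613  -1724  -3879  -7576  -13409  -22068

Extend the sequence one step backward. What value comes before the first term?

D1: -133  -469  -1111  -2155  -3697  -5833  -8659
D2: -336  -642  -1044  -1542  -2136  -2826
D3: -306  -402  -498  -594  -690
D4: -96  -96  -96  -96
The fourth differences are constant at -96.
Work back: -306 + 96 = -210;  -336 + 210 = -126;  -133 + 126 = -7;  -11 + 7 = -4

-4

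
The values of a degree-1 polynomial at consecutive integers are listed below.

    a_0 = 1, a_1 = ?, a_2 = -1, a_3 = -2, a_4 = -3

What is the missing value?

0

Using the last 3 terms:
-1, -1
Constant first difference = -1.
Extend backward: -1 + 1 = 0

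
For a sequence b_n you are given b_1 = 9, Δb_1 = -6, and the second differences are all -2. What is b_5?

-27

Build the table forward from the leading diagonal:
Second differences: -2, -2, -2, -2, -2
First differences: -6, -8, -10, -12, -14
b: 9, 3, -5, -15, -27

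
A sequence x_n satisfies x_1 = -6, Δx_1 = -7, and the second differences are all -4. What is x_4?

Build the table forward from the leading diagonal:
Δ²: -4, -4, -4, -4
Δ: -7, -11, -15, -19
x: -6, -13, -24, -39

-39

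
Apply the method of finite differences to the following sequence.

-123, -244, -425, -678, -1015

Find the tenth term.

-4380

First differences: -121, -181, -253, -337
Second differences: -60, -72, -84
Third differences: -12, -12
The third differences are constant (-12).
-84 − 12 = -96;  -337 − 96 = -433;  -1015 − 433 = -1448
-96 − 12 = -108;  -433 − 108 = -541;  -1448 − 541 = -1989
-108 − 12 = -120;  -541 − 120 = -661;  -1989 − 661 = -2650
-120 − 12 = -132;  -661 − 132 = -793;  -2650 − 793 = -3443
-132 − 12 = -144;  -793 − 144 = -937;  -3443 − 937 = -4380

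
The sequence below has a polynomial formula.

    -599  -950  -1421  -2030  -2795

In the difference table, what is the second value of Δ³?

Δ: -351, -471, -609, -765
Δ²: -120, -138, -156
Δ³: -18, -18

-18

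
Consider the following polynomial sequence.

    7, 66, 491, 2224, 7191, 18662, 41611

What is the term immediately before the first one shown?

Δ: 59, 425, 1733, 4967, 11471, 22949
Δ²: 366, 1308, 3234, 6504, 11478
Δ³: 942, 1926, 3270, 4974
Δ⁴: 984, 1344, 1704
Δ⁵: 360, 360
The fifth differences are constant at 360.
Work back: 984 − 360 = 624;  942 − 624 = 318;  366 − 318 = 48;  59 − 48 = 11;  7 − 11 = -4

-4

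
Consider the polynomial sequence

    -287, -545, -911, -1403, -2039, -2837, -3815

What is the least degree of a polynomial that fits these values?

-258, -366, -492, -636, -798, -978
-108, -126, -144, -162, -180
-18, -18, -18, -18
The third differences are constant, so the polynomial has degree 3.

3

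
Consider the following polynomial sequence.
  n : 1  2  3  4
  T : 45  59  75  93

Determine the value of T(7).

First differences: 14  16  18
Second differences: 2  2
Second differences constant at 2.
18 + 2 = 20;  93 + 20 = 113
20 + 2 = 22;  113 + 22 = 135
22 + 2 = 24;  135 + 24 = 159

159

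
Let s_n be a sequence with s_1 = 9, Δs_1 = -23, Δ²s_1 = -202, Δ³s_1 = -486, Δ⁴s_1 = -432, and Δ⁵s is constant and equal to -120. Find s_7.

-20079

Build the table forward from the leading diagonal:
D5: -120  -120  -120  -120  -120  -120  -120
D4: -432  -552  -672  -792  -912  -1032  -1152
D3: -486  -918  -1470  -2142  -2934  -3846  -4878
D2: -202  -688  -1606  -3076  -5218  -8152  -11998
D1: -23  -225  -913  -2519  -5595  -10813  -18965
s: 9  -14  -239  -1152  -3671  -9266  -20079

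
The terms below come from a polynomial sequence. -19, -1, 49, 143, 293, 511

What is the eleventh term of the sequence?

3041

D1: 18 , 50 , 94 , 150 , 218
D2: 32 , 44 , 56 , 68
D3: 12 , 12 , 12
The third differences are constant (12).
68 + 12 = 80;  218 + 80 = 298;  511 + 298 = 809
80 + 12 = 92;  298 + 92 = 390;  809 + 390 = 1199
92 + 12 = 104;  390 + 104 = 494;  1199 + 494 = 1693
104 + 12 = 116;  494 + 116 = 610;  1693 + 610 = 2303
116 + 12 = 128;  610 + 128 = 738;  2303 + 738 = 3041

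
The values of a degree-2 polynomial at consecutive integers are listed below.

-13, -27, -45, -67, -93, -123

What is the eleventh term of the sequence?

First differences: -14, -18, -22, -26, -30
Second differences: -4, -4, -4, -4
Constant second difference = -4, so extend:
-30 − 4 = -34;  -123 − 34 = -157
-34 − 4 = -38;  -157 − 38 = -195
-38 − 4 = -42;  -195 − 42 = -237
-42 − 4 = -46;  -237 − 46 = -283
-46 − 4 = -50;  -283 − 50 = -333

-333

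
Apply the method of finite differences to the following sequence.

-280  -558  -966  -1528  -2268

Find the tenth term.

-9478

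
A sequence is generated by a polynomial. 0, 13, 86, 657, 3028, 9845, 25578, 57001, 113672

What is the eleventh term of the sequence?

D1: 13, 73, 571, 2371, 6817, 15733, 31423, 56671
D2: 60, 498, 1800, 4446, 8916, 15690, 25248
D3: 438, 1302, 2646, 4470, 6774, 9558
D4: 864, 1344, 1824, 2304, 2784
D5: 480, 480, 480, 480
Fifth differences constant at 480.
2784 + 480 = 3264;  9558 + 3264 = 12822;  25248 + 12822 = 38070;  56671 + 38070 = 94741;  113672 + 94741 = 208413
3264 + 480 = 3744;  12822 + 3744 = 16566;  38070 + 16566 = 54636;  94741 + 54636 = 149377;  208413 + 149377 = 357790

357790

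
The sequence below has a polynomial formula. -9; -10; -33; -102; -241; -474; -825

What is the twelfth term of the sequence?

-5190

D1: -1  -23  -69  -139  -233  -351
D2: -22  -46  -70  -94  -118
D3: -24  -24  -24  -24
Third differences constant at -24.
-118 − 24 = -142;  -351 − 142 = -493;  -825 − 493 = -1318
-142 − 24 = -166;  -493 − 166 = -659;  -1318 − 659 = -1977
-166 − 24 = -190;  -659 − 190 = -849;  -1977 − 849 = -2826
-190 − 24 = -214;  -849 − 214 = -1063;  -2826 − 1063 = -3889
-214 − 24 = -238;  -1063 − 238 = -1301;  -3889 − 1301 = -5190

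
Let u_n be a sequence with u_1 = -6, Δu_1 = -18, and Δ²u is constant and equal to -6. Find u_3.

Build the table forward from the leading diagonal:
Second differences: -6  -6  -6
First differences: -18  -24  -30
u: -6  -24  -48

-48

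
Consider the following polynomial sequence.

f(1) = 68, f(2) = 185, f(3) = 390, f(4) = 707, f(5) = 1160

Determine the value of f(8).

3575

First differences: 117  205  317  453
Second differences: 88  112  136
Third differences: 24  24
Constant third difference = 24, so extend:
136 + 24 = 160;  453 + 160 = 613;  1160 + 613 = 1773
160 + 24 = 184;  613 + 184 = 797;  1773 + 797 = 2570
184 + 24 = 208;  797 + 208 = 1005;  2570 + 1005 = 3575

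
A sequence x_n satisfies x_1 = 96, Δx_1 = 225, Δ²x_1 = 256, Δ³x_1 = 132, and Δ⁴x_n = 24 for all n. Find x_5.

3084

Build the table forward from the leading diagonal:
D4: 24, 24, 24, 24, 24
D3: 132, 156, 180, 204, 228
D2: 256, 388, 544, 724, 928
D1: 225, 481, 869, 1413, 2137
x: 96, 321, 802, 1671, 3084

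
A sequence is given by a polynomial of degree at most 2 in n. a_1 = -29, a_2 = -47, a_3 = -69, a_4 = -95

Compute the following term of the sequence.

D1: -18 , -22 , -26
D2: -4 , -4
Second differences constant at -4.
-26 − 4 = -30;  -95 − 30 = -125

-125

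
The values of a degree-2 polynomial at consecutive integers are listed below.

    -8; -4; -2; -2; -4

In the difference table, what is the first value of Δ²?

Δ: 4, 2, 0, -2
Δ²: -2, -2, -2

-2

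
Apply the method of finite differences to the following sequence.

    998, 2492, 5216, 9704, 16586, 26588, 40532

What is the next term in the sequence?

First differences: 1494, 2724, 4488, 6882, 10002, 13944
Second differences: 1230, 1764, 2394, 3120, 3942
Third differences: 534, 630, 726, 822
Fourth differences: 96, 96, 96
Fourth differences constant at 96.
822 + 96 = 918;  3942 + 918 = 4860;  13944 + 4860 = 18804;  40532 + 18804 = 59336

59336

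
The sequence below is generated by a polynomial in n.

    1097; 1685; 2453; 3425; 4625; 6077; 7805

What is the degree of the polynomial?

3

D1: 588, 768, 972, 1200, 1452, 1728
D2: 180, 204, 228, 252, 276
D3: 24, 24, 24, 24
The third differences are constant, so the polynomial has degree 3.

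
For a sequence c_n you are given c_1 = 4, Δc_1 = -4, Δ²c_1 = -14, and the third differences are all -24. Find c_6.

-396

Build the table forward from the leading diagonal:
Δ³: -24, -24, -24, -24, -24, -24
Δ²: -14, -38, -62, -86, -110, -134
Δ: -4, -18, -56, -118, -204, -314
c: 4, 0, -18, -74, -192, -396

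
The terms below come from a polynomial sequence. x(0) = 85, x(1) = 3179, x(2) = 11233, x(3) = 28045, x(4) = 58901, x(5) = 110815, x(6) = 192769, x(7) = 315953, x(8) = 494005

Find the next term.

743251

First differences: 3094 , 8054 , 16812 , 30856 , 51914 , 81954 , 123184 , 178052
Second differences: 4960 , 8758 , 14044 , 21058 , 30040 , 41230 , 54868
Third differences: 3798 , 5286 , 7014 , 8982 , 11190 , 13638
Fourth differences: 1488 , 1728 , 1968 , 2208 , 2448
Fifth differences: 240 , 240 , 240 , 240
Constant fifth difference = 240, so extend:
2448 + 240 = 2688;  13638 + 2688 = 16326;  54868 + 16326 = 71194;  178052 + 71194 = 249246;  494005 + 249246 = 743251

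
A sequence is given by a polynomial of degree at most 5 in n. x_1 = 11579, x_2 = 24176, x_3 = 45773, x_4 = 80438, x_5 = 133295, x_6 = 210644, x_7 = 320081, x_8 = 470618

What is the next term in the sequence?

672803

D1: 12597 , 21597 , 34665 , 52857 , 77349 , 109437 , 150537
D2: 9000 , 13068 , 18192 , 24492 , 32088 , 41100
D3: 4068 , 5124 , 6300 , 7596 , 9012
D4: 1056 , 1176 , 1296 , 1416
D5: 120 , 120 , 120
Constant fifth difference = 120, so extend:
1416 + 120 = 1536;  9012 + 1536 = 10548;  41100 + 10548 = 51648;  150537 + 51648 = 202185;  470618 + 202185 = 672803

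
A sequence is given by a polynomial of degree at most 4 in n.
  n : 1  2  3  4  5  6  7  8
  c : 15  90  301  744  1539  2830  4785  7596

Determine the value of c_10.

16674

75, 211, 443, 795, 1291, 1955, 2811
136, 232, 352, 496, 664, 856
96, 120, 144, 168, 192
24, 24, 24, 24
Constant fourth difference = 24, so extend:
192 + 24 = 216;  856 + 216 = 1072;  2811 + 1072 = 3883;  7596 + 3883 = 11479
216 + 24 = 240;  1072 + 240 = 1312;  3883 + 1312 = 5195;  11479 + 5195 = 16674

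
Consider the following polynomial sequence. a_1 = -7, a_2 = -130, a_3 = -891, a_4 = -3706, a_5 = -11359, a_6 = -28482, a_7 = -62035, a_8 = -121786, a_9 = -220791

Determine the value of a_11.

-608107

First differences: -123, -761, -2815, -7653, -17123, -33553, -59751, -99005
Second differences: -638, -2054, -4838, -9470, -16430, -26198, -39254
Third differences: -1416, -2784, -4632, -6960, -9768, -13056
Fourth differences: -1368, -1848, -2328, -2808, -3288
Fifth differences: -480, -480, -480, -480
Constant fifth difference = -480, so extend:
-3288 − 480 = -3768;  -13056 − 3768 = -16824;  -39254 − 16824 = -56078;  -99005 − 56078 = -155083;  -220791 − 155083 = -375874
-3768 − 480 = -4248;  -16824 − 4248 = -21072;  -56078 − 21072 = -77150;  -155083 − 77150 = -232233;  -375874 − 232233 = -608107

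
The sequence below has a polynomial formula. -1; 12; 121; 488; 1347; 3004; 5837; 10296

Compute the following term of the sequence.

16903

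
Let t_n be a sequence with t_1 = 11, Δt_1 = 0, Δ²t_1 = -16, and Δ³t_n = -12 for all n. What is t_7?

-469

Build the table forward from the leading diagonal:
Third differences: -12, -12, -12, -12, -12, -12, -12
Second differences: -16, -28, -40, -52, -64, -76, -88
First differences: 0, -16, -44, -84, -136, -200, -276
t: 11, 11, -5, -49, -133, -269, -469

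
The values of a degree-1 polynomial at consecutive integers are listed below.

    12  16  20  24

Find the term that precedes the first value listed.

4  4  4
The first differences are constant at 4.
Work back: 12 − 4 = 8

8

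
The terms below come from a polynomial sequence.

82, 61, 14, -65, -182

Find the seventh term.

-21  -47  -79  -117
-26  -32  -38
-6  -6
Constant third difference = -6, so extend:
-38 − 6 = -44;  -117 − 44 = -161;  -182 − 161 = -343
-44 − 6 = -50;  -161 − 50 = -211;  -343 − 211 = -554

-554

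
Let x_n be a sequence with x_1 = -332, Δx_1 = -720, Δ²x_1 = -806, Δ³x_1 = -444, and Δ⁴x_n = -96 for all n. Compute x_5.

-9920

Build the table forward from the leading diagonal:
Δ⁴: -96  -96  -96  -96  -96
Δ³: -444  -540  -636  -732  -828
Δ²: -806  -1250  -1790  -2426  -3158
Δ: -720  -1526  -2776  -4566  -6992
x: -332  -1052  -2578  -5354  -9920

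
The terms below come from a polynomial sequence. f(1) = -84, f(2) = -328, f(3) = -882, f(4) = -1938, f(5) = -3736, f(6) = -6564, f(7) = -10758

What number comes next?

-16702

Δ: -244, -554, -1056, -1798, -2828, -4194
Δ²: -310, -502, -742, -1030, -1366
Δ³: -192, -240, -288, -336
Δ⁴: -48, -48, -48
The fourth differences are constant (-48).
-336 − 48 = -384;  -1366 − 384 = -1750;  -4194 − 1750 = -5944;  -10758 − 5944 = -16702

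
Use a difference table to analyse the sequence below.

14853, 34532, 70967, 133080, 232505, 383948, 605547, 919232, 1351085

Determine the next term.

D1: 19679 , 36435 , 62113 , 99425 , 151443 , 221599 , 313685 , 431853
D2: 16756 , 25678 , 37312 , 52018 , 70156 , 92086 , 118168
D3: 8922 , 11634 , 14706 , 18138 , 21930 , 26082
D4: 2712 , 3072 , 3432 , 3792 , 4152
D5: 360 , 360 , 360 , 360
The fifth differences are constant (360).
4152 + 360 = 4512;  26082 + 4512 = 30594;  118168 + 30594 = 148762;  431853 + 148762 = 580615;  1351085 + 580615 = 1931700

1931700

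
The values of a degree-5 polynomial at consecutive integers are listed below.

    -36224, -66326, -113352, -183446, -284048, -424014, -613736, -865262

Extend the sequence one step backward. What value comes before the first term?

D1: -30102, -47026, -70094, -100602, -139966, -189722, -251526
D2: -16924, -23068, -30508, -39364, -49756, -61804
D3: -6144, -7440, -8856, -10392, -12048
D4: -1296, -1416, -1536, -1656
D5: -120, -120, -120
The fifth differences are constant at -120.
Work back: -1296 + 120 = -1176;  -6144 + 1176 = -4968;  -16924 + 4968 = -11956;  -30102 + 11956 = -18146;  -36224 + 18146 = -18078

-18078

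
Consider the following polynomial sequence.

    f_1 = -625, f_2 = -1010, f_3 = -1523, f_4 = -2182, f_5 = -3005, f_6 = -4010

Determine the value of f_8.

-6638

First differences: -385, -513, -659, -823, -1005
Second differences: -128, -146, -164, -182
Third differences: -18, -18, -18
Constant third difference = -18, so extend:
-182 − 18 = -200;  -1005 − 200 = -1205;  -4010 − 1205 = -5215
-200 − 18 = -218;  -1205 − 218 = -1423;  -5215 − 1423 = -6638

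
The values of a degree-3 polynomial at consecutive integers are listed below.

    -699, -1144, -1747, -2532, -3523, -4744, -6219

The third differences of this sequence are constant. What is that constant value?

-24

D1: -445, -603, -785, -991, -1221, -1475
D2: -158, -182, -206, -230, -254
D3: -24, -24, -24, -24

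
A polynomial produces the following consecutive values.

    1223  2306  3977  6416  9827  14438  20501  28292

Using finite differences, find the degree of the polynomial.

D1: 1083, 1671, 2439, 3411, 4611, 6063, 7791
D2: 588, 768, 972, 1200, 1452, 1728
D3: 180, 204, 228, 252, 276
D4: 24, 24, 24, 24
The fourth differences are constant, so the polynomial has degree 4.

4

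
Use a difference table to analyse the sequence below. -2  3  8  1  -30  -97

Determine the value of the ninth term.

-634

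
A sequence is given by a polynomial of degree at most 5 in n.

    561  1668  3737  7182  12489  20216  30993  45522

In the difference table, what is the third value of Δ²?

1862

Δ: 1107, 2069, 3445, 5307, 7727, 10777, 14529
Δ²: 962, 1376, 1862, 2420, 3050, 3752
Δ³: 414, 486, 558, 630, 702
Δ⁴: 72, 72, 72, 72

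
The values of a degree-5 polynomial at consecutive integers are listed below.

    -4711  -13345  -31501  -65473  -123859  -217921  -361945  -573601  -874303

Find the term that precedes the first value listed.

-1249

-8634  -18156  -33972  -58386  -94062  -144024  -211656  -300702
-9522  -15816  -24414  -35676  -49962  -67632  -89046
-6294  -8598  -11262  -14286  -17670  -21414
-2304  -2664  -3024  -3384  -3744
-360  -360  -360  -360
The fifth differences are constant at -360.
Work back: -2304 + 360 = -1944;  -6294 + 1944 = -4350;  -9522 + 4350 = -5172;  -8634 + 5172 = -3462;  -4711 + 3462 = -1249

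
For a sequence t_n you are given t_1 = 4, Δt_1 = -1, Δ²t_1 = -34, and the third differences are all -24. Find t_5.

-300

Build the table forward from the leading diagonal:
D3: -24, -24, -24, -24, -24
D2: -34, -58, -82, -106, -130
D1: -1, -35, -93, -175, -281
t: 4, 3, -32, -125, -300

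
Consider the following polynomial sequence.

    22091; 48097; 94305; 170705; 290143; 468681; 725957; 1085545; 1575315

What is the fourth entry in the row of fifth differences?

360

First differences: 26006, 46208, 76400, 119438, 178538, 257276, 359588, 489770
Second differences: 20202, 30192, 43038, 59100, 78738, 102312, 130182
Third differences: 9990, 12846, 16062, 19638, 23574, 27870
Fourth differences: 2856, 3216, 3576, 3936, 4296
Fifth differences: 360, 360, 360, 360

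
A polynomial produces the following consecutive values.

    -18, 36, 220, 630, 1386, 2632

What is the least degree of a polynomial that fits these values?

4

D1: 54, 184, 410, 756, 1246
D2: 130, 226, 346, 490
D3: 96, 120, 144
D4: 24, 24
The fourth differences are constant, so the polynomial has degree 4.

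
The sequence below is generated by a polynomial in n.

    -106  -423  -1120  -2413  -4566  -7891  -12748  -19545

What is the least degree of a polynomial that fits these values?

First differences: -317, -697, -1293, -2153, -3325, -4857, -6797
Second differences: -380, -596, -860, -1172, -1532, -1940
Third differences: -216, -264, -312, -360, -408
Fourth differences: -48, -48, -48, -48
The fourth differences are constant, so the polynomial has degree 4.

4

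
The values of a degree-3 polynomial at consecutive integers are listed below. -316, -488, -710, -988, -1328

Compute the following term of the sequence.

D1: -172  -222  -278  -340
D2: -50  -56  -62
D3: -6  -6
Third differences constant at -6.
-62 − 6 = -68;  -340 − 68 = -408;  -1328 − 408 = -1736

-1736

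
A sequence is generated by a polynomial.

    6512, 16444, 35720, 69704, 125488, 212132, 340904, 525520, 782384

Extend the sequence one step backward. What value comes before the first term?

2048

Δ: 9932, 19276, 33984, 55784, 86644, 128772, 184616, 256864
Δ²: 9344, 14708, 21800, 30860, 42128, 55844, 72248
Δ³: 5364, 7092, 9060, 11268, 13716, 16404
Δ⁴: 1728, 1968, 2208, 2448, 2688
Δ⁵: 240, 240, 240, 240
The fifth differences are constant at 240.
Work back: 1728 − 240 = 1488;  5364 − 1488 = 3876;  9344 − 3876 = 5468;  9932 − 5468 = 4464;  6512 − 4464 = 2048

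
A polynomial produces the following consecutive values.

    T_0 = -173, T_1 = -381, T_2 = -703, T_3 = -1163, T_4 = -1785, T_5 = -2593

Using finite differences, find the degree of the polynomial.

3

-208, -322, -460, -622, -808
-114, -138, -162, -186
-24, -24, -24
The third differences are constant, so the polynomial has degree 3.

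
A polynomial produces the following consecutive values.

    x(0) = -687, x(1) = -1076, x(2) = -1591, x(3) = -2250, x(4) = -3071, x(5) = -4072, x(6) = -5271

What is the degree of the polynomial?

Δ: -389, -515, -659, -821, -1001, -1199
Δ²: -126, -144, -162, -180, -198
Δ³: -18, -18, -18, -18
The third differences are constant, so the polynomial has degree 3.

3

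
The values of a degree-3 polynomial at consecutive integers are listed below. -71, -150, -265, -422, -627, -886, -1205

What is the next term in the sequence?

Δ: -79, -115, -157, -205, -259, -319
Δ²: -36, -42, -48, -54, -60
Δ³: -6, -6, -6, -6
Constant third difference = -6, so extend:
-60 − 6 = -66;  -319 − 66 = -385;  -1205 − 385 = -1590

-1590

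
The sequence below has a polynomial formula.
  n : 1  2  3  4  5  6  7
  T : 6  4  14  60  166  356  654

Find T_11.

Δ: -2  10  46  106  190  298
Δ²: 12  36  60  84  108
Δ³: 24  24  24  24
Constant third difference = 24, so extend:
108 + 24 = 132;  298 + 132 = 430;  654 + 430 = 1084
132 + 24 = 156;  430 + 156 = 586;  1084 + 586 = 1670
156 + 24 = 180;  586 + 180 = 766;  1670 + 766 = 2436
180 + 24 = 204;  766 + 204 = 970;  2436 + 970 = 3406

3406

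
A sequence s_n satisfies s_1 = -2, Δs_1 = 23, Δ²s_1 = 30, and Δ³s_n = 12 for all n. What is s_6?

Build the table forward from the leading diagonal:
Δ³: 12, 12, 12, 12, 12, 12
Δ²: 30, 42, 54, 66, 78, 90
Δ: 23, 53, 95, 149, 215, 293
s: -2, 21, 74, 169, 318, 533

533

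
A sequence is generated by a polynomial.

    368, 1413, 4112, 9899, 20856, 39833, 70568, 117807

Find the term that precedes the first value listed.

1045, 2699, 5787, 10957, 18977, 30735, 47239
1654, 3088, 5170, 8020, 11758, 16504
1434, 2082, 2850, 3738, 4746
648, 768, 888, 1008
120, 120, 120
The fifth differences are constant at 120.
Work back: 648 − 120 = 528;  1434 − 528 = 906;  1654 − 906 = 748;  1045 − 748 = 297;  368 − 297 = 71

71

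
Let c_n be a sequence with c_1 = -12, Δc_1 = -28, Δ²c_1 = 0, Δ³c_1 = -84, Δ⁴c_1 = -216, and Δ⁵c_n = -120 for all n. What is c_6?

Build the table forward from the leading diagonal:
Fifth differences: -120  -120  -120  -120  -120  -120
Fourth differences: -216  -336  -456  -576  -696  -816
Third differences: -84  -300  -636  -1092  -1668  -2364
Second differences: 0  -84  -384  -1020  -2112  -3780
First differences: -28  -28  -112  -496  -1516  -3628
c: -12  -40  -68  -180  -676  -2192

-2192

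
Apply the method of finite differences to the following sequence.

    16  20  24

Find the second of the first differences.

4

Δ: 4, 4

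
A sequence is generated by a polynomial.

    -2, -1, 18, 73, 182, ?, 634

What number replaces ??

363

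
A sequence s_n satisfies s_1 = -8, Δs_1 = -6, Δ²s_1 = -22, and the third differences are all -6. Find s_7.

Build the table forward from the leading diagonal:
D3: -6, -6, -6, -6, -6, -6, -6
D2: -22, -28, -34, -40, -46, -52, -58
D1: -6, -28, -56, -90, -130, -176, -228
s: -8, -14, -42, -98, -188, -318, -494

-494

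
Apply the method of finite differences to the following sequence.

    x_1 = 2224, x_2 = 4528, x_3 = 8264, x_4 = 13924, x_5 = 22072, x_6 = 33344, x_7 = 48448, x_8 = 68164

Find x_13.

First differences: 2304 , 3736 , 5660 , 8148 , 11272 , 15104 , 19716
Second differences: 1432 , 1924 , 2488 , 3124 , 3832 , 4612
Third differences: 492 , 564 , 636 , 708 , 780
Fourth differences: 72 , 72 , 72 , 72
The fourth differences are constant (72).
780 + 72 = 852;  4612 + 852 = 5464;  19716 + 5464 = 25180;  68164 + 25180 = 93344
852 + 72 = 924;  5464 + 924 = 6388;  25180 + 6388 = 31568;  93344 + 31568 = 124912
924 + 72 = 996;  6388 + 996 = 7384;  31568 + 7384 = 38952;  124912 + 38952 = 163864
996 + 72 = 1068;  7384 + 1068 = 8452;  38952 + 8452 = 47404;  163864 + 47404 = 211268
1068 + 72 = 1140;  8452 + 1140 = 9592;  47404 + 9592 = 56996;  211268 + 56996 = 268264

268264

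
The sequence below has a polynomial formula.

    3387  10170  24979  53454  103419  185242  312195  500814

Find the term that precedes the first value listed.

814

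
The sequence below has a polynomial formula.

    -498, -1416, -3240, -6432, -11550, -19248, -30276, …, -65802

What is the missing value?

-45480

Using the first 7 terms:
-918  -1824  -3192  -5118  -7698  -11028
-906  -1368  -1926  -2580  -3330
-462  -558  -654  -750
-96  -96  -96
Constant fourth difference = -96.
Extend forward: -750 − 96 = -846;  -3330 − 846 = -4176;  -11028 − 4176 = -15204;  -30276 − 15204 = -45480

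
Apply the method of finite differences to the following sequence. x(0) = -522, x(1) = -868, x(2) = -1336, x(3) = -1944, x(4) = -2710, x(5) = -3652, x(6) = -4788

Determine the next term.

-6136

Δ: -346, -468, -608, -766, -942, -1136
Δ²: -122, -140, -158, -176, -194
Δ³: -18, -18, -18, -18
Constant third difference = -18, so extend:
-194 − 18 = -212;  -1136 − 212 = -1348;  -4788 − 1348 = -6136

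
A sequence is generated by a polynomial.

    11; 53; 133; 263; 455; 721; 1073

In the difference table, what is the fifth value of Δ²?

Δ: 42, 80, 130, 192, 266, 352
Δ²: 38, 50, 62, 74, 86
Δ³: 12, 12, 12, 12

86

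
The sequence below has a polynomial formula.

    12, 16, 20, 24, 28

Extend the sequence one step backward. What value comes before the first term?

8

First differences: 4, 4, 4, 4
The first differences are constant at 4.
Work back: 12 − 4 = 8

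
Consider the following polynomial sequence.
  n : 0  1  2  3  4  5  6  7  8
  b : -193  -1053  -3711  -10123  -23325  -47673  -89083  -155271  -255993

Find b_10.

First differences: -860 , -2658 , -6412 , -13202 , -24348 , -41410 , -66188 , -100722
Second differences: -1798 , -3754 , -6790 , -11146 , -17062 , -24778 , -34534
Third differences: -1956 , -3036 , -4356 , -5916 , -7716 , -9756
Fourth differences: -1080 , -1320 , -1560 , -1800 , -2040
Fifth differences: -240 , -240 , -240 , -240
The fifth differences are constant (-240).
-2040 − 240 = -2280;  -9756 − 2280 = -12036;  -34534 − 12036 = -46570;  -100722 − 46570 = -147292;  -255993 − 147292 = -403285
-2280 − 240 = -2520;  -12036 − 2520 = -14556;  -46570 − 14556 = -61126;  -147292 − 61126 = -208418;  -403285 − 208418 = -611703

-611703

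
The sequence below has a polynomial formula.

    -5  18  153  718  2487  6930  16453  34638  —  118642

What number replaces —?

Using the first 8 terms:
23  135  565  1769  4443  9523  18185
112  430  1204  2674  5080  8662
318  774  1470  2406  3582
456  696  936  1176
240  240  240
Constant fifth difference = 240.
Extend forward: 1176 + 240 = 1416;  3582 + 1416 = 4998;  8662 + 4998 = 13660;  18185 + 13660 = 31845;  34638 + 31845 = 66483

66483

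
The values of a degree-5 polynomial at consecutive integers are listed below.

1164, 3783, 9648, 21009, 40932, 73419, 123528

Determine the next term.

197493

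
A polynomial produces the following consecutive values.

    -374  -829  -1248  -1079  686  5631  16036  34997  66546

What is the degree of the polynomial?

5

Δ: -455, -419, 169, 1765, 4945, 10405, 18961, 31549
Δ²: 36, 588, 1596, 3180, 5460, 8556, 12588
Δ³: 552, 1008, 1584, 2280, 3096, 4032
Δ⁴: 456, 576, 696, 816, 936
Δ⁵: 120, 120, 120, 120
The fifth differences are constant, so the polynomial has degree 5.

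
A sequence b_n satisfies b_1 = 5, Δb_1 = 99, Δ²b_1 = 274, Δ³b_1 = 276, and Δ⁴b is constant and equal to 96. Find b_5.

3245

Build the table forward from the leading diagonal:
Δ⁴: 96  96  96  96  96
Δ³: 276  372  468  564  660
Δ²: 274  550  922  1390  1954
Δ: 99  373  923  1845  3235
b: 5  104  477  1400  3245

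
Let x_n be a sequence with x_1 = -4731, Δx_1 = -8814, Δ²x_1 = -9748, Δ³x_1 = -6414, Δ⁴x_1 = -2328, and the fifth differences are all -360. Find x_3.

Build the table forward from the leading diagonal:
D5: -360  -360  -360
D4: -2328  -2688  -3048
D3: -6414  -8742  -11430
D2: -9748  -16162  -24904
D1: -8814  -18562  -34724
x: -4731  -13545  -32107

-32107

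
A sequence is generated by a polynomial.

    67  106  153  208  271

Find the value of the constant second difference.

8

First differences: 39, 47, 55, 63
Second differences: 8, 8, 8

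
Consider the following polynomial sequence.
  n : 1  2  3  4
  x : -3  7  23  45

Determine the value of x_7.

147

Δ: 10, 16, 22
Δ²: 6, 6
The second differences are constant (6).
22 + 6 = 28;  45 + 28 = 73
28 + 6 = 34;  73 + 34 = 107
34 + 6 = 40;  107 + 40 = 147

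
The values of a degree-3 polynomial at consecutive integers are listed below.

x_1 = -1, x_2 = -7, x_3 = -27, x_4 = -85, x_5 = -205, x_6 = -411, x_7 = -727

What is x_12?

-4797

-6  -20  -58  -120  -206  -316
-14  -38  -62  -86  -110
-24  -24  -24  -24
Third differences constant at -24.
-110 − 24 = -134;  -316 − 134 = -450;  -727 − 450 = -1177
-134 − 24 = -158;  -450 − 158 = -608;  -1177 − 608 = -1785
-158 − 24 = -182;  -608 − 182 = -790;  -1785 − 790 = -2575
-182 − 24 = -206;  -790 − 206 = -996;  -2575 − 996 = -3571
-206 − 24 = -230;  -996 − 230 = -1226;  -3571 − 1226 = -4797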